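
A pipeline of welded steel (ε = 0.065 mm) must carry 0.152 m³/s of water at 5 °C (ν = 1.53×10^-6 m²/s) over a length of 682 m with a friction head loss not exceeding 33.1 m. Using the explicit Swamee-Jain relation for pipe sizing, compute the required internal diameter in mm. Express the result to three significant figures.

D ≈ 233 mm

Swamee-Jain (Type III): D = 0.66·[ε^1.25·(LQ²/(gh_f))^4.75 + ν·Q^9.4·(L/(gh_f))^5.2]^0.04
LQ²/(gh_f) = 0.04853; L/(gh_f) = 2.100
Term 1 = ε^1.25·(…)^4.75 = 3.35×10^-12; Term 2 = ν·Q^9.4·(…)^5.2 = 1.48×10^-12
D = 0.66·(3.35×10^-12 + 1.48×10^-12)^0.04 = 0.2327 m = 233 mm
Check: V = 3.57 m/s, Re = 5.43×10^5, f = 0.01611, h_f = 30.7 m ≈ 33.1 m ✓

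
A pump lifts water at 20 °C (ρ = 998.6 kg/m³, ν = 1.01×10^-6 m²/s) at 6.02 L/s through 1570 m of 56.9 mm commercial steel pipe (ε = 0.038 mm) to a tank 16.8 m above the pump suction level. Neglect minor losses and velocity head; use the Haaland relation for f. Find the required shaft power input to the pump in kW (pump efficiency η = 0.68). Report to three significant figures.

V = 4Q/(πD²) = 2.367 m/s; Re = 1.33×10^5; ε/D = 6.68×10^-4; f = 0.02014
h_f = f(L/D)V²/2g = 158.7 m
Total head H = z + h_f = 16.8 + 158.7 = 175.5 m
P_hyd = ρgQH = 998.6·9.81·0.00602·175.5 = 10.35 kW
P_shaft = P_hyd/η = 10.35/0.68 = 15.22 kW

P_shaft ≈ 15.2 kW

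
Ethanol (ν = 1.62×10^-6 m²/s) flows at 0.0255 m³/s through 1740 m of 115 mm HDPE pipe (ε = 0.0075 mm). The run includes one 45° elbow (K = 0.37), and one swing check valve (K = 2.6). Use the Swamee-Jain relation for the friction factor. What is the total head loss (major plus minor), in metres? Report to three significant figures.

V = 4Q/(πD²) = 2.455 m/s; V²/2g = 0.3072 m
Re = 1.74×10^5, ε/D = 6.52×10^-5 → f = 0.01649 (Swamee-Jain)
Major: h_f = f(L/D)·V²/2g = 0.01649·15130·0.3072 = 76.64 m
Minor: ΣK = 2.97; h_m = ΣK·V²/2g = 0.9124 m
Total H_L = 76.64 + 0.9124 = 77.56 m

H_L ≈ 77.6 m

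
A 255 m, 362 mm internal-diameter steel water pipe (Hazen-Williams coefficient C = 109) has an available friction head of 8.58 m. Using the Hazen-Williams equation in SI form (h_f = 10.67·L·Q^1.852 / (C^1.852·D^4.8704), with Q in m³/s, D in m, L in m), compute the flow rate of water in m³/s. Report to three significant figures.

Rearranging: Q = [h_f·C^1.852·D^4.8704 / (10.67·L)]^(1/1.852)
Q = [8.58·109^1.852·0.362^4.8704 / (10.67·255)]^0.540 = 0.3360 m³/s

Q ≈ 0.336 m³/s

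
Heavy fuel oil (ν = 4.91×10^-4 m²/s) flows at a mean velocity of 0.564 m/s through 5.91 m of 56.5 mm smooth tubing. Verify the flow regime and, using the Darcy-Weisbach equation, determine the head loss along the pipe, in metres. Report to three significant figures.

Re = VD/ν = 0.564·0.05650/4.91×10^-4 = 64.9 → laminar (Re < 2300)
f = 64/Re = 0.9861
h_f = f(L/D)V²/(2g) = 0.9861·(5.91/0.05650)·0.564²/(2·9.81) = 1.672 m

h_f ≈ 1.67 m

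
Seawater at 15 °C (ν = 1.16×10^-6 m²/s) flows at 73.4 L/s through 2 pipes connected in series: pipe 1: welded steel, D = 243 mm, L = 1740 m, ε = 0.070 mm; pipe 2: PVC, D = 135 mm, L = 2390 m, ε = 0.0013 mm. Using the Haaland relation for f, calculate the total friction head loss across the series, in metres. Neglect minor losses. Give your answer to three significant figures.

H ≈ 318 m

Pipe 1: V = 1.583 m/s, Re = 3.32×10^5, ε/D = 2.88×10^-4, f = 0.01657, h_1 = f(L/D)V²/2g = 15.15 m
Pipe 2: V = 5.128 m/s, Re = 5.97×10^5, ε/D = 9.63×10^-6, f = 0.01278, h_2 = f(L/D)V²/2g = 303.3 m
Series → Q common, losses add: H = Σh = 318.4 m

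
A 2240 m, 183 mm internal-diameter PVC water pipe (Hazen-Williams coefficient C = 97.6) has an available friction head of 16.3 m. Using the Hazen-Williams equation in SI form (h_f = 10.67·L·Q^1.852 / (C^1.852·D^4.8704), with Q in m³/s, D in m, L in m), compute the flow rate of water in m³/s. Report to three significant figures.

Rearranging: Q = [h_f·C^1.852·D^4.8704 / (10.67·L)]^(1/1.852)
Q = [16.3·97.6^1.852·0.183^4.8704 / (10.67·2240)]^0.540 = 0.02189 m³/s

Q ≈ 0.0219 m³/s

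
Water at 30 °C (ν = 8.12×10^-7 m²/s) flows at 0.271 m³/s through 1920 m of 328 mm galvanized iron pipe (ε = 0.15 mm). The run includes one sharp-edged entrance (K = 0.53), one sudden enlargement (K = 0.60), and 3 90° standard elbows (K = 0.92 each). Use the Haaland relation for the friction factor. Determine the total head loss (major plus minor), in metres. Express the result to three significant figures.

H_L ≈ 53.5 m

V = 4Q/(πD²) = 3.207 m/s; V²/2g = 0.5243 m
Re = 1.30×10^6, ε/D = 4.57×10^-4 → f = 0.01677 (Haaland)
Major: h_f = f(L/D)·V²/2g = 0.01677·5854·0.5243 = 51.46 m
Minor: ΣK = 3.89; h_m = ΣK·V²/2g = 2.039 m
Total H_L = 51.46 + 2.039 = 53.50 m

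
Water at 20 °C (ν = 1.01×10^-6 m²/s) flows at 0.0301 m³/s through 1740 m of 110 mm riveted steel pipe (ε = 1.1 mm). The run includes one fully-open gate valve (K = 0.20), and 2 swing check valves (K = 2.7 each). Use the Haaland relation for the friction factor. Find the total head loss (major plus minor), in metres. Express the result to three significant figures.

H_L ≈ 311 m

V = 4Q/(πD²) = 3.167 m/s; V²/2g = 0.5113 m
Re = 3.45×10^5, ε/D = 0.0100 → f = 0.03814 (Haaland)
Major: h_f = f(L/D)·V²/2g = 0.03814·15818·0.5113 = 308.5 m
Minor: ΣK = 5.60; h_m = ΣK·V²/2g = 2.863 m
Total H_L = 308.5 + 2.863 = 311.4 m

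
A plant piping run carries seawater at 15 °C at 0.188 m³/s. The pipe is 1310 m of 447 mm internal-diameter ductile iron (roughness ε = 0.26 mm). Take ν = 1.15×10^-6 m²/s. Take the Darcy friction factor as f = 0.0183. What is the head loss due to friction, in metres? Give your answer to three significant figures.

h_f ≈ 3.92 m

V = 4Q/(πD²) = 4·0.188/(π·0.447²) = 1.198 m/s
h_f = f(L/D)V²/(2g) = 0.01830·(1310/0.447)·1.198²/(2·9.81) = 3.923 m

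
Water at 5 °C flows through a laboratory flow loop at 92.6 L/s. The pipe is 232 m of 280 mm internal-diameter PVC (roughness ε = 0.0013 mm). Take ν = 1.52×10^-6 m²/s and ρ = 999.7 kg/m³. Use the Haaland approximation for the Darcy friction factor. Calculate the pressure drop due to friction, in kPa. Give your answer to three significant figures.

Δp ≈ 13.7 kPa

V = 4Q/(πD²) = 4·0.0926/(π·0.280²) = 1.504 m/s
Re = VD/ν = 1.504·0.280/1.52×10^-6 = 2.77×10^5 → turbulent
ε/D = 0.0013/280 = 4.64×10^-6
Haaland: f = 0.01459
h_f = f(L/D)V²/(2g) = 0.01459·(232/0.280)·1.504²/(2·9.81) = 1.394 m
Δp = ρg·h_f = 999.7·9.81·1.394 = 13.67 kPa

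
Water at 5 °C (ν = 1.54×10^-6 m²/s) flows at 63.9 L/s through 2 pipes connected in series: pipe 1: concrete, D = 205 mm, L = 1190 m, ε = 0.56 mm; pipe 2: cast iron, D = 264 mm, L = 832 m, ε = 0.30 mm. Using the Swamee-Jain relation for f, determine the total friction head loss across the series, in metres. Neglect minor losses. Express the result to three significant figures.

H ≈ 33.8 m

Pipe 1: V = 1.936 m/s, Re = 2.58×10^5, ε/D = 0.00273, f = 0.02621, h_1 = f(L/D)V²/2g = 29.06 m
Pipe 2: V = 1.167 m/s, Re = 2.00×10^5, ε/D = 0.00114, f = 0.02171, h_2 = f(L/D)V²/2g = 4.753 m
Series → Q common, losses add: H = Σh = 33.82 m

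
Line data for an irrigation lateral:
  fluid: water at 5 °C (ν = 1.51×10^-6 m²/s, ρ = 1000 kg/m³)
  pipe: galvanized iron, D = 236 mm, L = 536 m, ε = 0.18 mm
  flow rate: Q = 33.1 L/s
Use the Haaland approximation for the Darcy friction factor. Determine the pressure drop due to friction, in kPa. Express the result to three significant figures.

V = 4Q/(πD²) = 4·0.0331/(π·0.236²) = 0.7567 m/s
Re = VD/ν = 0.7567·0.236/1.51×10^-6 = 1.18×10^5 → turbulent
ε/D = 0.18/236 = 7.63×10^-4
Haaland: f = 0.02076
h_f = f(L/D)V²/(2g) = 0.02076·(536/0.236)·0.7567²/(2·9.81) = 1.376 m
Δp = ρg·h_f = 1000·9.81·1.376 = 13.50 kPa

Δp ≈ 13.5 kPa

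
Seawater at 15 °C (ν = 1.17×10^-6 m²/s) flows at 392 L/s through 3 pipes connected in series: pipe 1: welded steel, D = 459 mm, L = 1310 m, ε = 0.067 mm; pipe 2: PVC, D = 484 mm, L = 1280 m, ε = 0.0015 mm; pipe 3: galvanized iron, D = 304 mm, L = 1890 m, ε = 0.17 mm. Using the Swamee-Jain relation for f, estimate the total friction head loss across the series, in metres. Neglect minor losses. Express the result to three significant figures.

H ≈ 181 m

Pipe 1: V = 2.369 m/s, Re = 9.29×10^5, ε/D = 1.46×10^-4, f = 0.01421, h_1 = f(L/D)V²/2g = 11.60 m
Pipe 2: V = 2.131 m/s, Re = 8.81×10^5, ε/D = 3.10×10^-6, f = 0.01193, h_2 = f(L/D)V²/2g = 7.300 m
Pipe 3: V = 5.401 m/s, Re = 1.40×10^6, ε/D = 5.59×10^-4, f = 0.01755, h_3 = f(L/D)V²/2g = 162.2 m
Series → Q common, losses add: H = Σh = 181.1 m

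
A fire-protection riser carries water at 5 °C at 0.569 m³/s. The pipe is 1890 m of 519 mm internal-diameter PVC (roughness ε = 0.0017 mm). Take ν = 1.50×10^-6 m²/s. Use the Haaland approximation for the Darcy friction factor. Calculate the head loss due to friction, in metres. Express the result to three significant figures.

h_f ≈ 15.8 m

V = 4Q/(πD²) = 4·0.569/(π·0.519²) = 2.690 m/s
Re = VD/ν = 2.690·0.519/1.50×10^-6 = 9.31×10^5 → turbulent
ε/D = 0.0017/519 = 3.28×10^-6
Haaland: f = 0.01178
h_f = f(L/D)V²/(2g) = 0.01178·(1890/0.519)·2.690²/(2·9.81) = 15.82 m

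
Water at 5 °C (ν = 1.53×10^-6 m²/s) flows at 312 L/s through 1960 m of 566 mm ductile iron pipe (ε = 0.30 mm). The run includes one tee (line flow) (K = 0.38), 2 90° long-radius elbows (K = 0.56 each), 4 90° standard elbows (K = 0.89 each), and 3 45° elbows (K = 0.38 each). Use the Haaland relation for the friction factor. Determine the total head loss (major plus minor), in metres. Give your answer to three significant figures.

H_L ≈ 5.33 m

V = 4Q/(πD²) = 1.240 m/s; V²/2g = 0.07837 m
Re = 4.59×10^5, ε/D = 5.30×10^-4 → f = 0.01783 (Haaland)
Major: h_f = f(L/D)·V²/2g = 0.01783·3463·0.07837 = 4.840 m
Minor: ΣK = 6.20; h_m = ΣK·V²/2g = 0.4859 m
Total H_L = 4.840 + 0.4859 = 5.326 m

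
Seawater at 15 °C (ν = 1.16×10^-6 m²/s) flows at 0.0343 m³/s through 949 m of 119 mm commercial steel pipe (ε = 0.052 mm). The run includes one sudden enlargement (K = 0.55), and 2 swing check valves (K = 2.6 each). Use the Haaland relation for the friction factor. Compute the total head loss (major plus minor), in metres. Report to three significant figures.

V = 4Q/(πD²) = 3.084 m/s; V²/2g = 0.4848 m
Re = 3.16×10^5, ε/D = 4.37×10^-4 → f = 0.01763 (Haaland)
Major: h_f = f(L/D)·V²/2g = 0.01763·7975·0.4848 = 68.16 m
Minor: ΣK = 5.75; h_m = ΣK·V²/2g = 2.787 m
Total H_L = 68.16 + 2.787 = 70.95 m

H_L ≈ 70.9 m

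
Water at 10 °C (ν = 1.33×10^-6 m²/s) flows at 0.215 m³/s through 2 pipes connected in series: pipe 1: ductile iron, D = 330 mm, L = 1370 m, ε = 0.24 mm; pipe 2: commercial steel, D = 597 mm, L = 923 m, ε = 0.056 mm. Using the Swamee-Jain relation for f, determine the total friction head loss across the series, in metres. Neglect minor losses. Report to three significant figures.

Pipe 1: V = 2.514 m/s, Re = 6.24×10^5, ε/D = 7.27×10^-4, f = 0.01892, h_1 = f(L/D)V²/2g = 25.29 m
Pipe 2: V = 0.7681 m/s, Re = 3.45×10^5, ε/D = 9.38×10^-5, f = 0.01509, h_2 = f(L/D)V²/2g = 0.7013 m
Series → Q common, losses add: H = Σh = 25.99 m

H ≈ 26.0 m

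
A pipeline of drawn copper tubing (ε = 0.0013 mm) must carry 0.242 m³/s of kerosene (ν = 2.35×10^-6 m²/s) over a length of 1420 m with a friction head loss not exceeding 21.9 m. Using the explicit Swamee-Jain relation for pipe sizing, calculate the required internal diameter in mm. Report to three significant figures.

D ≈ 342 mm

Swamee-Jain (Type III): D = 0.66·[ε^1.25·(LQ²/(gh_f))^4.75 + ν·Q^9.4·(L/(gh_f))^5.2]^0.04
LQ²/(gh_f) = 0.3871; L/(gh_f) = 6.610
Term 1 = ε^1.25·(…)^4.75 = 4.84×10^-10; Term 2 = ν·Q^9.4·(…)^5.2 = 6.98×10^-8
D = 0.66·(4.84×10^-10 + 6.98×10^-8)^0.04 = 0.3415 m = 342 mm
Check: V = 2.64 m/s, Re = 3.84×10^5, f = 0.01378, h_f = 20.4 m ≈ 21.9 m ✓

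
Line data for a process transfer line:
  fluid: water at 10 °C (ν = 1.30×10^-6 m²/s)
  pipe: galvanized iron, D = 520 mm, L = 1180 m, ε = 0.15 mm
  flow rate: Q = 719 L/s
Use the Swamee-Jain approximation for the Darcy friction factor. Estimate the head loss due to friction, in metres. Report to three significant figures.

h_f ≈ 20.5 m

V = 4Q/(πD²) = 4·0.719/(π·0.520²) = 3.386 m/s
Re = VD/ν = 3.386·0.520/1.30×10^-6 = 1.35×10^6 → turbulent
ε/D = 0.15/520 = 2.88×10^-4
Swamee-Jain: f = 0.01546
h_f = f(L/D)V²/(2g) = 0.01546·(1180/0.520)·3.386²/(2·9.81) = 20.50 m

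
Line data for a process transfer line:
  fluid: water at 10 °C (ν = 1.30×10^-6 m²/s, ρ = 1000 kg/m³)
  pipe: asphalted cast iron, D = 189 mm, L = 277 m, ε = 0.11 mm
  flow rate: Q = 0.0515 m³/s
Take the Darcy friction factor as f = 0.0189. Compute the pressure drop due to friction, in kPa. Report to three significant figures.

V = 4Q/(πD²) = 4·0.0515/(π·0.189²) = 1.836 m/s
h_f = f(L/D)V²/(2g) = 0.01890·(277/0.189)·1.836²/(2·9.81) = 4.757 m
Δp = ρg·h_f = 1000·9.81·4.757 = 46.67 kPa

Δp ≈ 46.7 kPa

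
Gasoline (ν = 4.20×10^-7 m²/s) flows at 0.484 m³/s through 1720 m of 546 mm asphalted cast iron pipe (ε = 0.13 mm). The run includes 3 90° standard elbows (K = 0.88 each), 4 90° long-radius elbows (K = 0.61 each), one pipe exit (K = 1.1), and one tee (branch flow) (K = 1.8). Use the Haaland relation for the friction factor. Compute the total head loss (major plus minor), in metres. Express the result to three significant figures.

V = 4Q/(πD²) = 2.067 m/s; V²/2g = 0.2178 m
Re = 2.69×10^6, ε/D = 2.38×10^-4 → f = 0.01455 (Haaland)
Major: h_f = f(L/D)·V²/2g = 0.01455·3150·0.2178 = 9.985 m
Minor: ΣK = 7.98; h_m = ΣK·V²/2g = 1.738 m
Total H_L = 9.985 + 1.738 = 11.72 m

H_L ≈ 11.7 m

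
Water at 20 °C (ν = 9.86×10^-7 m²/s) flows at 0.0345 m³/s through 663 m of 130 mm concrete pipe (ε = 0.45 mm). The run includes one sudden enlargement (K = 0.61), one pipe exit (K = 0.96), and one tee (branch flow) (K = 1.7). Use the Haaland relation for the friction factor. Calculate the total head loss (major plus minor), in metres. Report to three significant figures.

V = 4Q/(πD²) = 2.599 m/s; V²/2g = 0.3443 m
Re = 3.43×10^5, ε/D = 0.00346 → f = 0.02763 (Haaland)
Major: h_f = f(L/D)·V²/2g = 0.02763·5100·0.3443 = 48.52 m
Minor: ΣK = 3.27; h_m = ΣK·V²/2g = 1.126 m
Total H_L = 48.52 + 1.126 = 49.64 m

H_L ≈ 49.6 m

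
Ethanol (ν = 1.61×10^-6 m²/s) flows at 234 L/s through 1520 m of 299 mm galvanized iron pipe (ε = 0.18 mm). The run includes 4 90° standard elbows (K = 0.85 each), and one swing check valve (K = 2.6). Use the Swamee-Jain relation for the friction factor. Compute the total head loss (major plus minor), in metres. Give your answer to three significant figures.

V = 4Q/(πD²) = 3.333 m/s; V²/2g = 0.5661 m
Re = 6.19×10^5, ε/D = 6.02×10^-4 → f = 0.01823 (Swamee-Jain)
Major: h_f = f(L/D)·V²/2g = 0.01823·5084·0.5661 = 52.45 m
Minor: ΣK = 6.00; h_m = ΣK·V²/2g = 3.396 m
Total H_L = 52.45 + 3.396 = 55.85 m

H_L ≈ 55.8 m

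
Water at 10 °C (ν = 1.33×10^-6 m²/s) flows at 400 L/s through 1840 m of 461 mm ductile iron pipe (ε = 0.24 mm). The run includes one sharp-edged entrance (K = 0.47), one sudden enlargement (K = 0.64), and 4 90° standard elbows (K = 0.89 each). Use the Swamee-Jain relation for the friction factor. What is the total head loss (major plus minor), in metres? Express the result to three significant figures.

H_L ≈ 21.9 m

V = 4Q/(πD²) = 2.396 m/s; V²/2g = 0.2927 m
Re = 8.31×10^5, ε/D = 5.21×10^-4 → f = 0.01754 (Swamee-Jain)
Major: h_f = f(L/D)·V²/2g = 0.01754·3991·0.2927 = 20.49 m
Minor: ΣK = 4.67; h_m = ΣK·V²/2g = 1.367 m
Total H_L = 20.49 + 1.367 = 21.86 m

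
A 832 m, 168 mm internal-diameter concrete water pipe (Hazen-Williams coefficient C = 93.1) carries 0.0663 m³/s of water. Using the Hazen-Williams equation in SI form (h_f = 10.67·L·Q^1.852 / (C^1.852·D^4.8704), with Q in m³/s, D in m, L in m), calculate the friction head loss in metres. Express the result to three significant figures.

h_f ≈ 78.0 m

h_f = 10.67·832·0.0663^1.852 / (93.1^1.852·0.168^4.8704) = 78.04 m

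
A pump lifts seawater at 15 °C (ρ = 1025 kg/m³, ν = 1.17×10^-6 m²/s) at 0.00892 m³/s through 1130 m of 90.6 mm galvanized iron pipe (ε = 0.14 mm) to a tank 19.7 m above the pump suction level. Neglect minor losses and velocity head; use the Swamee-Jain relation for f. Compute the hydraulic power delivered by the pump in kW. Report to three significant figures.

P_hyd ≈ 4.38 kW

V = 4Q/(πD²) = 1.384 m/s; Re = 1.07×10^5; ε/D = 0.00155; f = 0.02396
h_f = f(L/D)V²/2g = 29.15 m
Total head H = z + h_f = 19.7 + 29.15 = 48.85 m
P_hyd = ρgQH = 1025·9.81·0.00892·48.85 = 4.382 kW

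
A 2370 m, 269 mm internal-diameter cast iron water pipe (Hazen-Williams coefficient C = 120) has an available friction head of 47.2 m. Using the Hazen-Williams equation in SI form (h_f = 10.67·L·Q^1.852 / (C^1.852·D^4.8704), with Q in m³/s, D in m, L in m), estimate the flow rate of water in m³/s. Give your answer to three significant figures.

Rearranging: Q = [h_f·C^1.852·D^4.8704 / (10.67·L)]^(1/1.852)
Q = [47.2·120^1.852·0.269^4.8704 / (10.67·2370)]^0.540 = 0.1276 m³/s

Q ≈ 0.128 m³/s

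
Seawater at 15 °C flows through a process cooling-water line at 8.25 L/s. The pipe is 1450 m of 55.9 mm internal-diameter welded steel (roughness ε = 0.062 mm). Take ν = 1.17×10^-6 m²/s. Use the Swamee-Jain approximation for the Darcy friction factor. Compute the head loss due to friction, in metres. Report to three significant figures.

V = 4Q/(πD²) = 4·0.00825/(π·0.0559²) = 3.362 m/s
Re = VD/ν = 3.362·0.0559/1.17×10^-6 = 1.61×10^5 → turbulent
ε/D = 0.062/55.9 = 0.00111
Swamee-Jain: f = 0.02190
h_f = f(L/D)V²/(2g) = 0.02190·(1450/0.0559)·3.362²/(2·9.81) = 327.2 m

h_f ≈ 327 m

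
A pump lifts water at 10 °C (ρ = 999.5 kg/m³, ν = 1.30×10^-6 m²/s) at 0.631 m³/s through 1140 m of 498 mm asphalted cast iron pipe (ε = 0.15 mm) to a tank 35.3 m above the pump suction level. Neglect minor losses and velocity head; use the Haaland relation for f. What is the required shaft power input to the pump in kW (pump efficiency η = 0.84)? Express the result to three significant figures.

P_shaft ≈ 400 kW

V = 4Q/(πD²) = 3.240 m/s; Re = 1.24×10^6; ε/D = 3.01×10^-4; f = 0.01550
h_f = f(L/D)V²/2g = 18.98 m
Total head H = z + h_f = 35.3 + 18.98 = 54.28 m
P_hyd = ρgQH = 999.5·9.81·0.631·54.28 = 335.8 kW
P_shaft = P_hyd/η = 335.8/0.84 = 399.8 kW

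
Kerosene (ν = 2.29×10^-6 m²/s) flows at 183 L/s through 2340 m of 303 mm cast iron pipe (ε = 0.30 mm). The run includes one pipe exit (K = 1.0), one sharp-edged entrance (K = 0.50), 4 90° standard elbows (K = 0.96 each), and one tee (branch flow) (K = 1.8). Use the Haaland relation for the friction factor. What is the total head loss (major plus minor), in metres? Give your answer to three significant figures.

V = 4Q/(πD²) = 2.538 m/s; V²/2g = 0.3283 m
Re = 3.36×10^5, ε/D = 9.90×10^-4 → f = 0.02040 (Haaland)
Major: h_f = f(L/D)·V²/2g = 0.02040·7723·0.3283 = 51.71 m
Minor: ΣK = 7.14; h_m = ΣK·V²/2g = 2.344 m
Total H_L = 51.71 + 2.344 = 54.05 m

H_L ≈ 54.1 m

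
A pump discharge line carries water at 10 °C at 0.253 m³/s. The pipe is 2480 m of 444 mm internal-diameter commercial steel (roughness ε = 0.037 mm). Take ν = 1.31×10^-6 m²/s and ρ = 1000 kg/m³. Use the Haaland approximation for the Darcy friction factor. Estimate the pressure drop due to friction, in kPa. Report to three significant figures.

V = 4Q/(πD²) = 4·0.253/(π·0.444²) = 1.634 m/s
Re = VD/ν = 1.634·0.444/1.31×10^-6 = 5.54×10^5 → turbulent
ε/D = 0.037/444 = 8.33×10^-5
Haaland: f = 0.01390
h_f = f(L/D)V²/(2g) = 0.01390·(2480/0.444)·1.634²/(2·9.81) = 10.57 m
Δp = ρg·h_f = 1000·9.81·10.57 = 103.7 kPa

Δp ≈ 104 kPa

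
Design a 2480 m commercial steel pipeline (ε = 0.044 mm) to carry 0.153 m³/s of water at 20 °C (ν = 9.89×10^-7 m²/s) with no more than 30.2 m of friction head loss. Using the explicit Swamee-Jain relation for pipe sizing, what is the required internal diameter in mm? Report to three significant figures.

Swamee-Jain (Type III): D = 0.66·[ε^1.25·(LQ²/(gh_f))^4.75 + ν·Q^9.4·(L/(gh_f))^5.2]^0.04
LQ²/(gh_f) = 0.1960; L/(gh_f) = 8.371
Term 1 = ε^1.25·(…)^4.75 = 1.56×10^-9; Term 2 = ν·Q^9.4·(…)^5.2 = 1.35×10^-9
D = 0.66·(1.56×10^-9 + 1.35×10^-9)^0.04 = 0.3007 m = 301 mm
Check: V = 2.16 m/s, Re = 6.55×10^5, f = 0.01461, h_f = 28.5 m ≈ 30.2 m ✓

D ≈ 301 mm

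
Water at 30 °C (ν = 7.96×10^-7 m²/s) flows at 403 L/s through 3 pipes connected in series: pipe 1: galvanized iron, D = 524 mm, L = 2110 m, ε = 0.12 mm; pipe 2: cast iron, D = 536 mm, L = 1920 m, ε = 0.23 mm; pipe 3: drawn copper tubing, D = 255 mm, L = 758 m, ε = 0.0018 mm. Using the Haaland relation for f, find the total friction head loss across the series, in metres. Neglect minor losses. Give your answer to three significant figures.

H ≈ 117 m

Pipe 1: V = 1.869 m/s, Re = 1.23×10^6, ε/D = 2.29×10^-4, f = 0.01478, h_1 = f(L/D)V²/2g = 10.59 m
Pipe 2: V = 1.786 m/s, Re = 1.20×10^6, ε/D = 4.29×10^-4, f = 0.01658, h_2 = f(L/D)V²/2g = 9.659 m
Pipe 3: V = 7.891 m/s, Re = 2.53×10^6, ε/D = 7.06×10^-6, f = 0.01021, h_3 = f(L/D)V²/2g = 96.33 m
Series → Q common, losses add: H = Σh = 116.6 m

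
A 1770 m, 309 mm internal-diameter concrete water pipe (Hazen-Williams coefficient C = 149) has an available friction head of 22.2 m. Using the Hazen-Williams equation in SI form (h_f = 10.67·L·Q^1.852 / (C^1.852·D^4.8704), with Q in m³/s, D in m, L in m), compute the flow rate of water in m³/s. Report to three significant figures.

Rearranging: Q = [h_f·C^1.852·D^4.8704 / (10.67·L)]^(1/1.852)
Q = [22.2·149^1.852·0.309^4.8704 / (10.67·1770)]^0.540 = 0.1778 m³/s

Q ≈ 0.178 m³/s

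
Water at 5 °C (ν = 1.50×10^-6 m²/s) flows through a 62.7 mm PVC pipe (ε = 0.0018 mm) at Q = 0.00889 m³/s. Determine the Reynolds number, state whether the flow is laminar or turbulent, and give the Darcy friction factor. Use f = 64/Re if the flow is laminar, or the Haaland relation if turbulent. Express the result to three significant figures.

Re ≈ 1.20×10^5; turbulent; f ≈ 0.0173

V = 4Q/(πD²) = 2.879 m/s
Re = VD/ν = 2.879·0.0627/1.50×10^-6 = 1.20×10^5
Re > 4000 → turbulent; ε/D = 2.87×10^-5
Haaland: f = 0.01728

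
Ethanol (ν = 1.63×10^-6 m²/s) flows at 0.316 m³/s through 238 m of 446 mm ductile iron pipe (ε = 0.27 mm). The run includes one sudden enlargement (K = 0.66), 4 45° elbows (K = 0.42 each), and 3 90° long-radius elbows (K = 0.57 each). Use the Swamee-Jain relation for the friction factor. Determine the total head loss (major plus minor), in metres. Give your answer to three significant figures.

H_L ≈ 2.88 m

V = 4Q/(πD²) = 2.023 m/s; V²/2g = 0.2085 m
Re = 5.53×10^5, ε/D = 6.05×10^-4 → f = 0.01833 (Swamee-Jain)
Major: h_f = f(L/D)·V²/2g = 0.01833·533.6·0.2085 = 2.039 m
Minor: ΣK = 4.05; h_m = ΣK·V²/2g = 0.8445 m
Total H_L = 2.039 + 0.8445 = 2.884 m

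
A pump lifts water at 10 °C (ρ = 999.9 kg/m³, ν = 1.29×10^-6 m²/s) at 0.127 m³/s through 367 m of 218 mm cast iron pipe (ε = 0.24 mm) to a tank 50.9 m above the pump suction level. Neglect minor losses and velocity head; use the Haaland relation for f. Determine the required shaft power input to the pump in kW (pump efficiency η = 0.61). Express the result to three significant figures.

V = 4Q/(πD²) = 3.403 m/s; Re = 5.75×10^5; ε/D = 0.00110; f = 0.02057
h_f = f(L/D)V²/2g = 20.43 m
Total head H = z + h_f = 50.9 + 20.43 = 71.33 m
P_hyd = ρgQH = 999.9·9.81·0.127·71.33 = 88.86 kW
P_shaft = P_hyd/η = 88.86/0.61 = 145.7 kW

P_shaft ≈ 146 kW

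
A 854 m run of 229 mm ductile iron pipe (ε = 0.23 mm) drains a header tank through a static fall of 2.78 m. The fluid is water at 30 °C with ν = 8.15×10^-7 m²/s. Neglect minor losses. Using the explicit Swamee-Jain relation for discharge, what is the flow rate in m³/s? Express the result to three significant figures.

Q ≈ 0.0345 m³/s

Swamee-Jain (Type II): Q = -0.965·√(gD⁵h_f/L)·ln[ε/(3.7D) + √(3.17ν²L/(gD³h_f))]
√(gD⁵h_f/L) = √(9.81·0.229⁵·2.78/854) = 0.004485
ε/(3.7D) = 2.71×10^-4; √(3.17ν²L/(gD³h_f)) = 7.41×10^-5
Q = -0.965·0.004485·ln(3.455×10^-4) = 0.03449 m³/s
Check: V = 0.837 m/s, Re = 2.35×10^5, f = 0.02101, h_f = 2.80 m ≈ 2.78 m ✓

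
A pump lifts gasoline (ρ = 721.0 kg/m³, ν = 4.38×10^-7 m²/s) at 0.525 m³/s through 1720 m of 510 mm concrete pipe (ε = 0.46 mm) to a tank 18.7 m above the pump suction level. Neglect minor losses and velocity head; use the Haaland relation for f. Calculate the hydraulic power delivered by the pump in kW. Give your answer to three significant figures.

V = 4Q/(πD²) = 2.570 m/s; Re = 2.99×10^6; ε/D = 9.02×10^-4; f = 0.01929
h_f = f(L/D)V²/2g = 21.90 m
Total head H = z + h_f = 18.7 + 21.90 = 40.60 m
P_hyd = ρgQH = 721.0·9.81·0.525·40.60 = 150.8 kW

P_hyd ≈ 151 kW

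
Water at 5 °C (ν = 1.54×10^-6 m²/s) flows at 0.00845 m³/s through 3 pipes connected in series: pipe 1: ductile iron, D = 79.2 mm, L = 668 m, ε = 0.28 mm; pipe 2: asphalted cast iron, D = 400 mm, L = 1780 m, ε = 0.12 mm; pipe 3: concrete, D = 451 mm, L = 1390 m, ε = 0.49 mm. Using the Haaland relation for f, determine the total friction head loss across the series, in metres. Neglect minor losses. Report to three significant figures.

H ≈ 36.3 m

Pipe 1: V = 1.715 m/s, Re = 8.82×10^4, ε/D = 0.00354, f = 0.02866, h_1 = f(L/D)V²/2g = 36.25 m
Pipe 2: V = 0.06724 m/s, Re = 1.75×10^4, ε/D = 3.00×10^-4, f = 0.02713, h_2 = f(L/D)V²/2g = 0.02782 m
Pipe 3: V = 0.05289 m/s, Re = 1.55×10^4, ε/D = 0.00109, f = 0.02926, h_3 = f(L/D)V²/2g = 0.01286 m
Series → Q common, losses add: H = Σh = 36.29 m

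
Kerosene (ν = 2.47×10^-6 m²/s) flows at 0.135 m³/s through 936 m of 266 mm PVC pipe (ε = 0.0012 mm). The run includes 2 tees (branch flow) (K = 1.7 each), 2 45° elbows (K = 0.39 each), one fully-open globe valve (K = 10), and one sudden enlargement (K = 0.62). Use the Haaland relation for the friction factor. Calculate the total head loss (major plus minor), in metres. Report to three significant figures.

H_L ≈ 20.1 m

V = 4Q/(πD²) = 2.429 m/s; V²/2g = 0.3008 m
Re = 2.62×10^5, ε/D = 4.51×10^-6 → f = 0.01475 (Haaland)
Major: h_f = f(L/D)·V²/2g = 0.01475·3519·0.3008 = 15.61 m
Minor: ΣK = 14.8; h_m = ΣK·V²/2g = 4.452 m
Total H_L = 15.61 + 4.452 = 20.06 m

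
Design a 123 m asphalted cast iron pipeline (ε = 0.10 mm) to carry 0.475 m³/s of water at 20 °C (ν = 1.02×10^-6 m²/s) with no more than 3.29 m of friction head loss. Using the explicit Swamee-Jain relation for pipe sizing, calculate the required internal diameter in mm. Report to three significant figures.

D ≈ 408 mm

Swamee-Jain (Type III): D = 0.66·[ε^1.25·(LQ²/(gh_f))^4.75 + ν·Q^9.4·(L/(gh_f))^5.2]^0.04
LQ²/(gh_f) = 0.8599; L/(gh_f) = 3.811
Term 1 = ε^1.25·(…)^4.75 = 4.88×10^-6; Term 2 = ν·Q^9.4·(…)^5.2 = 9.79×10^-7
D = 0.66·(4.88×10^-6 + 9.79×10^-7)^0.04 = 0.4076 m = 408 mm
Check: V = 3.64 m/s, Re = 1.45×10^6, f = 0.01500, h_f = 3.06 m ≈ 3.29 m ✓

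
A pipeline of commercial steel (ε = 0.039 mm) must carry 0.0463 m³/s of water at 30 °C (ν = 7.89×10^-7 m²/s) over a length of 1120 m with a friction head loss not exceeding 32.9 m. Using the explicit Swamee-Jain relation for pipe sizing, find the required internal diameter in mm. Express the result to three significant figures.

Swamee-Jain (Type III): D = 0.66·[ε^1.25·(LQ²/(gh_f))^4.75 + ν·Q^9.4·(L/(gh_f))^5.2]^0.04
LQ²/(gh_f) = 0.007439; L/(gh_f) = 3.470
Term 1 = ε^1.25·(…)^4.75 = 2.39×10^-16; Term 2 = ν·Q^9.4·(…)^5.2 = 1.46×10^-16
D = 0.66·(2.39×10^-16 + 1.46×10^-16)^0.04 = 0.1596 m = 160 mm
Check: V = 2.32 m/s, Re = 4.68×10^5, f = 0.01599, h_f = 30.7 m ≈ 32.9 m ✓

D ≈ 160 mm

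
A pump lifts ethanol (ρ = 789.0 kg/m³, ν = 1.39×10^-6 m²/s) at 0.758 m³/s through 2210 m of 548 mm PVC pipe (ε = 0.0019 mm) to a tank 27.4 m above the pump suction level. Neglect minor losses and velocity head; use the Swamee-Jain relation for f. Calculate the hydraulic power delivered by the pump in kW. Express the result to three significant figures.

P_hyd ≈ 301 kW

V = 4Q/(πD²) = 3.214 m/s; Re = 1.27×10^6; ε/D = 3.47×10^-6; f = 0.01126
h_f = f(L/D)V²/2g = 23.90 m
Total head H = z + h_f = 27.4 + 23.90 = 51.30 m
P_hyd = ρgQH = 789.0·9.81·0.758·51.30 = 301.0 kW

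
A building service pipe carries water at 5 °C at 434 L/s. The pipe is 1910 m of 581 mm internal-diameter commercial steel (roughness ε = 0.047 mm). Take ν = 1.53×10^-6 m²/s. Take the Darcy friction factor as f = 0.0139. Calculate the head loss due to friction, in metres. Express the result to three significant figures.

V = 4Q/(πD²) = 4·0.434/(π·0.581²) = 1.637 m/s
h_f = f(L/D)V²/(2g) = 0.01390·(1910/0.581)·1.637²/(2·9.81) = 6.241 m

h_f ≈ 6.24 m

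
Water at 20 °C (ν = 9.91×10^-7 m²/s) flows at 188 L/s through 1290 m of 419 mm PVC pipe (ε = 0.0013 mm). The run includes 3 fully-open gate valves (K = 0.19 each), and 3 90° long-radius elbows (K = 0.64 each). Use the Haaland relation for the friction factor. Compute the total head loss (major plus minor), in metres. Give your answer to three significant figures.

V = 4Q/(πD²) = 1.363 m/s; V²/2g = 0.09475 m
Re = 5.76×10^5, ε/D = 3.10×10^-6 → f = 0.01277 (Haaland)
Major: h_f = f(L/D)·V²/2g = 0.01277·3079·0.09475 = 3.726 m
Minor: ΣK = 2.49; h_m = ΣK·V²/2g = 0.2359 m
Total H_L = 3.726 + 0.2359 = 3.962 m

H_L ≈ 3.96 m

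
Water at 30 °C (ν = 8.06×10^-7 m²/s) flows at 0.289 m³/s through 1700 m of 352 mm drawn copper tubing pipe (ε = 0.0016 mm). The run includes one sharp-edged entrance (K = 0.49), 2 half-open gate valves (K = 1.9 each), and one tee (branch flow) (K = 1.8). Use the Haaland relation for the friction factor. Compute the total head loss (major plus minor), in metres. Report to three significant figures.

H_L ≈ 27.0 m

V = 4Q/(πD²) = 2.970 m/s; V²/2g = 0.4495 m
Re = 1.30×10^6, ε/D = 4.55×10^-6 → f = 0.01119 (Haaland)
Major: h_f = f(L/D)·V²/2g = 0.01119·4830·0.4495 = 24.29 m
Minor: ΣK = 6.09; h_m = ΣK·V²/2g = 2.738 m
Total H_L = 24.29 + 2.738 = 27.03 m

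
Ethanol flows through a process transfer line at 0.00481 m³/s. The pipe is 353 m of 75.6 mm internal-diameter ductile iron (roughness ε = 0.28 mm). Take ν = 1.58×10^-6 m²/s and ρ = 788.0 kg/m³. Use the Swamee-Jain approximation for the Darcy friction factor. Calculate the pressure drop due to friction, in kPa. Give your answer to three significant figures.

Δp ≈ 63.9 kPa

V = 4Q/(πD²) = 4·0.00481/(π·0.0756²) = 1.072 m/s
Re = VD/ν = 1.072·0.0756/1.58×10^-6 = 5.13×10^4 → turbulent
ε/D = 0.28/75.6 = 0.00370
Swamee-Jain: f = 0.03024
h_f = f(L/D)V²/(2g) = 0.03024·(353/0.0756)·1.072²/(2·9.81) = 8.262 m
Δp = ρg·h_f = 788.0·9.81·8.262 = 63.87 kPa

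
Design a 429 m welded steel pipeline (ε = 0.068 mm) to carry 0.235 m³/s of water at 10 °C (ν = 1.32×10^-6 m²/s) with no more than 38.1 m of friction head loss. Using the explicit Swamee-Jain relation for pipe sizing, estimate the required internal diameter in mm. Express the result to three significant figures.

D ≈ 244 mm

Swamee-Jain (Type III): D = 0.66·[ε^1.25·(LQ²/(gh_f))^4.75 + ν·Q^9.4·(L/(gh_f))^5.2]^0.04
LQ²/(gh_f) = 0.06339; L/(gh_f) = 1.148
Term 1 = ε^1.25·(…)^4.75 = 1.26×10^-11; Term 2 = ν·Q^9.4·(…)^5.2 = 3.31×10^-12
D = 0.66·(1.26×10^-11 + 3.31×10^-12)^0.04 = 0.2441 m = 244 mm
Check: V = 5.02 m/s, Re = 9.29×10^5, f = 0.01562, h_f = 35.3 m ≈ 38.1 m ✓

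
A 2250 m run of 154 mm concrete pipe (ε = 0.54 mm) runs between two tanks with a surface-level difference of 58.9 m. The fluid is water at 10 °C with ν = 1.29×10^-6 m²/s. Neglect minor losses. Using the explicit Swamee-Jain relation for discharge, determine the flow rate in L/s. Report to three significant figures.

Swamee-Jain (Type II): Q = -0.965·√(gD⁵h_f/L)·ln[ε/(3.7D) + √(3.17ν²L/(gD³h_f))]
√(gD⁵h_f/L) = √(9.81·0.154⁵·58.9/2250) = 0.004716
ε/(3.7D) = 9.48×10^-4; √(3.17ν²L/(gD³h_f)) = 7.50×10^-5
Q = -0.965·0.004716·ln(0.001023) = 0.03134 m³/s
Check: V = 1.68 m/s, Re = 2.01×10^5, f = 0.02813, h_f = 59.3 m ≈ 58.9 m ✓

Q ≈ 31.3 L/s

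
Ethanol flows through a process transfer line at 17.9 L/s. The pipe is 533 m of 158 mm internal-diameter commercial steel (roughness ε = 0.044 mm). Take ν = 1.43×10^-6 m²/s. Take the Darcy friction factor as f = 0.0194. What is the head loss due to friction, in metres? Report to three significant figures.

h_f ≈ 2.78 m

V = 4Q/(πD²) = 4·0.0179/(π·0.158²) = 0.9130 m/s
h_f = f(L/D)V²/(2g) = 0.01940·(533/0.158)·0.9130²/(2·9.81) = 2.780 m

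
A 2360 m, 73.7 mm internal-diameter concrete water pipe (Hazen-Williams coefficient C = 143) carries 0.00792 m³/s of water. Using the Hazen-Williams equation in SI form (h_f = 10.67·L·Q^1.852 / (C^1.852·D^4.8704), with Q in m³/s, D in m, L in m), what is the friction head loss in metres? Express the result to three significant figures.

h_f = 10.67·2360·0.00792^1.852 / (143^1.852·0.0737^4.8704) = 108.1 m

h_f ≈ 108 m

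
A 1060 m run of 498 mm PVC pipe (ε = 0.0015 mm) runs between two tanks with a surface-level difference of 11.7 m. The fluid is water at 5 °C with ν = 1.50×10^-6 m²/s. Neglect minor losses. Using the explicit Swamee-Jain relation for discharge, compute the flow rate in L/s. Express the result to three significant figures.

Q ≈ 591 L/s

Swamee-Jain (Type II): Q = -0.965·√(gD⁵h_f/L)·ln[ε/(3.7D) + √(3.17ν²L/(gD³h_f))]
√(gD⁵h_f/L) = √(9.81·0.498⁵·11.7/1060) = 0.05759
ε/(3.7D) = 8.14×10^-7; √(3.17ν²L/(gD³h_f)) = 2.31×10^-5
Q = -0.965·0.05759·ln(2.391×10^-5) = 0.5914 m³/s
Check: V = 3.04 m/s, Re = 1.01×10^6, f = 0.01167, h_f = 11.7 m ≈ 11.7 m ✓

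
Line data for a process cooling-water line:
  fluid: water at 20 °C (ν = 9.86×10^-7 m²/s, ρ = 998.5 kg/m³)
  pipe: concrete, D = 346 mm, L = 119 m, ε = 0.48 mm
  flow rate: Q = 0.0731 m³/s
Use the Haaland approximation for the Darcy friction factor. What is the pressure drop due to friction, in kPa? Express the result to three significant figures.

V = 4Q/(πD²) = 4·0.0731/(π·0.346²) = 0.7775 m/s
Re = VD/ν = 0.7775·0.346/9.86×10^-7 = 2.73×10^5 → turbulent
ε/D = 0.48/346 = 0.00139
Haaland: f = 0.02209
h_f = f(L/D)V²/(2g) = 0.02209·(119/0.346)·0.7775²/(2·9.81) = 0.2340 m
Δp = ρg·h_f = 998.5·9.81·0.2340 = 2.292 kPa

Δp ≈ 2.29 kPa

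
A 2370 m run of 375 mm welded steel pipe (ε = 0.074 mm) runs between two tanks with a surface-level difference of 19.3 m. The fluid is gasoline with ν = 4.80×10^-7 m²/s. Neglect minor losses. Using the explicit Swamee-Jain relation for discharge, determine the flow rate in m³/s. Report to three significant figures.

Q ≈ 0.226 m³/s

Swamee-Jain (Type II): Q = -0.965·√(gD⁵h_f/L)·ln[ε/(3.7D) + √(3.17ν²L/(gD³h_f))]
√(gD⁵h_f/L) = √(9.81·0.375⁵·19.3/2370) = 0.02434
ε/(3.7D) = 5.33×10^-5; √(3.17ν²L/(gD³h_f)) = 1.32×10^-5
Q = -0.965·0.02434·ln(6.650×10^-5) = 0.2259 m³/s
Check: V = 2.05 m/s, Re = 1.60×10^6, f = 0.01441, h_f = 19.4 m ≈ 19.3 m ✓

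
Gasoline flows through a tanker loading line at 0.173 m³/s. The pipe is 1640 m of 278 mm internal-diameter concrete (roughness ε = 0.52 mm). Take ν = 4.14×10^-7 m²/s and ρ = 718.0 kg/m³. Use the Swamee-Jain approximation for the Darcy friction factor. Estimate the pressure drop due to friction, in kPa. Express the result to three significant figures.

V = 4Q/(πD²) = 4·0.173/(π·0.278²) = 2.850 m/s
Re = VD/ν = 2.850·0.278/4.14×10^-7 = 1.91×10^6 → turbulent
ε/D = 0.52/278 = 0.00187
Swamee-Jain: f = 0.02316
h_f = f(L/D)V²/(2g) = 0.02316·(1640/0.278)·2.850²/(2·9.81) = 56.57 m
Δp = ρg·h_f = 718.0·9.81·56.57 = 398.5 kPa

Δp ≈ 398 kPa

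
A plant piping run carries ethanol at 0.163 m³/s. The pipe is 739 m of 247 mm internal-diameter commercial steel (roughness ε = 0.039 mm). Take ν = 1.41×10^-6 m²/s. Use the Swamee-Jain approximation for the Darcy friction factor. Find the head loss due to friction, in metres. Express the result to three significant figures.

V = 4Q/(πD²) = 4·0.163/(π·0.247²) = 3.402 m/s
Re = VD/ν = 3.402·0.247/1.41×10^-6 = 5.96×10^5 → turbulent
ε/D = 0.039/247 = 1.58×10^-4
Swamee-Jain: f = 0.01486
h_f = f(L/D)V²/(2g) = 0.01486·(739/0.247)·3.402²/(2·9.81) = 26.22 m

h_f ≈ 26.2 m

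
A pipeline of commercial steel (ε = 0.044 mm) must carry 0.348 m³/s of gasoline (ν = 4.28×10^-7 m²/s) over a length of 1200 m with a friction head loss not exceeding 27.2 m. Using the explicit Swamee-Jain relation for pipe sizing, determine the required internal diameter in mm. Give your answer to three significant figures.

Swamee-Jain (Type III): D = 0.66·[ε^1.25·(LQ²/(gh_f))^4.75 + ν·Q^9.4·(L/(gh_f))^5.2]^0.04
LQ²/(gh_f) = 0.5446; L/(gh_f) = 4.497
Term 1 = ε^1.25·(…)^4.75 = 2.00×10^-7; Term 2 = ν·Q^9.4·(…)^5.2 = 5.22×10^-8
D = 0.66·(2.00×10^-7 + 5.22×10^-8)^0.04 = 0.3594 m = 359 mm
Check: V = 3.43 m/s, Re = 2.88×10^6, f = 0.01304, h_f = 26.1 m ≈ 27.2 m ✓

D ≈ 359 mm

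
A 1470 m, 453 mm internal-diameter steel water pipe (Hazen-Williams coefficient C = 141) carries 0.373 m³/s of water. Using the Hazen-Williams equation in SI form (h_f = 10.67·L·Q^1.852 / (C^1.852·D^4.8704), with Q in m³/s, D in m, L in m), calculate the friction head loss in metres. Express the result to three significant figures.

h_f = 10.67·1470·0.373^1.852 / (141^1.852·0.453^4.8704) = 12.50 m

h_f ≈ 12.5 m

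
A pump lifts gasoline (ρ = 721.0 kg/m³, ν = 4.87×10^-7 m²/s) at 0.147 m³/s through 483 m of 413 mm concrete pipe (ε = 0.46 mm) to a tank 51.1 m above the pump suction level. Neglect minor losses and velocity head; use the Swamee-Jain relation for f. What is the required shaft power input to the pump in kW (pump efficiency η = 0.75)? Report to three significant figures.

P_shaft ≈ 72.9 kW

V = 4Q/(πD²) = 1.097 m/s; Re = 9.31×10^5; ε/D = 0.00111; f = 0.02055
h_f = f(L/D)V²/2g = 1.475 m
Total head H = z + h_f = 51.1 + 1.475 = 52.58 m
P_hyd = ρgQH = 721.0·9.81·0.147·52.58 = 54.66 kW
P_shaft = P_hyd/η = 54.66/0.75 = 72.89 kW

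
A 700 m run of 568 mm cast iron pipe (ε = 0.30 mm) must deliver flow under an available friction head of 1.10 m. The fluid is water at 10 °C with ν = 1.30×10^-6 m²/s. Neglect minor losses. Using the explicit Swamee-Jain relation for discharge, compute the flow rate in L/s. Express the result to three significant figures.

Swamee-Jain (Type II): Q = -0.965·√(gD⁵h_f/L)·ln[ε/(3.7D) + √(3.17ν²L/(gD³h_f))]
√(gD⁵h_f/L) = √(9.81·0.568⁵·1.10/700) = 0.03019
ε/(3.7D) = 1.43×10^-4; √(3.17ν²L/(gD³h_f)) = 4.35×10^-5
Q = -0.965·0.03019·ln(1.863×10^-4) = 0.2502 m³/s
Check: V = 0.987 m/s, Re = 4.31×10^5, f = 0.01809, h_f = 1.11 m ≈ 1.10 m ✓

Q ≈ 250 L/s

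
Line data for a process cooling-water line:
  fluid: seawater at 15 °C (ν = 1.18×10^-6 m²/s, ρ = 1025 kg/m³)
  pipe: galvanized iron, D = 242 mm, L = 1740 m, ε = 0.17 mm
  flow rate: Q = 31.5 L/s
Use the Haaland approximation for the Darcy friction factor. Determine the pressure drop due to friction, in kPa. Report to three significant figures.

V = 4Q/(πD²) = 4·0.0315/(π·0.242²) = 0.6848 m/s
Re = VD/ν = 0.6848·0.242/1.18×10^-6 = 1.40×10^5 → turbulent
ε/D = 0.17/242 = 7.02×10^-4
Haaland: f = 0.02019
h_f = f(L/D)V²/(2g) = 0.02019·(1740/0.242)·0.6848²/(2·9.81) = 3.470 m
Δp = ρg·h_f = 1025·9.81·3.470 = 34.90 kPa

Δp ≈ 34.9 kPa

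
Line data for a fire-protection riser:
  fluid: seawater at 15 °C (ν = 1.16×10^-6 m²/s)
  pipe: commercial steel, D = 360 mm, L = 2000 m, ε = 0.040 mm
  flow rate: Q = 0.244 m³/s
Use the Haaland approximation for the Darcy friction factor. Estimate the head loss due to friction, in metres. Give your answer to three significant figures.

V = 4Q/(πD²) = 4·0.244/(π·0.360²) = 2.397 m/s
Re = VD/ν = 2.397·0.360/1.16×10^-6 = 7.44×10^5 → turbulent
ε/D = 0.040/360 = 1.11×10^-4
Haaland: f = 0.01382
h_f = f(L/D)V²/(2g) = 0.01382·(2000/0.360)·2.397²/(2·9.81) = 22.49 m

h_f ≈ 22.5 m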